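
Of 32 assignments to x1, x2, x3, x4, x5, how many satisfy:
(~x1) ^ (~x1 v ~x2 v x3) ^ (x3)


CNF with 3 clauses over 5 vars (32 assignments).
An assignment satisfies CNF iff every clause has >=1 true literal.
Check each row (bits = x1,x2,x3,x4,x5; clause T/F shown):
  row 0 [00000]: clauses=TTF -> 0
  row 1 [00001]: clauses=TTF -> 0
  row 2 [00010]: clauses=TTF -> 0
  row 3 [00011]: clauses=TTF -> 0
  row 4 [00100]: clauses=TTT -> 1
  row 5 [00101]: clauses=TTT -> 1
  row 6 [00110]: clauses=TTT -> 1
  row 7 [00111]: clauses=TTT -> 1
  row 8 [01000]: clauses=TTF -> 0
  row 9 [01001]: clauses=TTF -> 0
  row 10 [01010]: clauses=TTF -> 0
  row 11 [01011]: clauses=TTF -> 0
  row 12 [01100]: clauses=TTT -> 1
  row 13 [01101]: clauses=TTT -> 1
  row 14 [01110]: clauses=TTT -> 1
  row 15 [01111]: clauses=TTT -> 1
  row 16 [10000]: clauses=FTF -> 0
  row 17 [10001]: clauses=FTF -> 0
  row 18 [10010]: clauses=FTF -> 0
  row 19 [10011]: clauses=FTF -> 0
  row 20 [10100]: clauses=FTT -> 0
  row 21 [10101]: clauses=FTT -> 0
  row 22 [10110]: clauses=FTT -> 0
  row 23 [10111]: clauses=FTT -> 0
  row 24 [11000]: clauses=FFF -> 0
  row 25 [11001]: clauses=FFF -> 0
  row 26 [11010]: clauses=FFF -> 0
  row 27 [11011]: clauses=FFF -> 0
  row 28 [11100]: clauses=FTT -> 0
  row 29 [11101]: clauses=FTT -> 0
  row 30 [11110]: clauses=FTT -> 0
  row 31 [11111]: clauses=FTT -> 0
Full result column, 8 rows per line (x1,x2 fixed per line; x3,x4,x5 runs 000..111 left to right):
  rows 0-7 [x1,x2=00]: 00001111  (ones: 4)
  rows 8-15 [x1,x2=01]: 00001111  (ones: 4)
  rows 16-23 [x1,x2=10]: 00000000  (ones: 0)
  rows 24-31 [x1,x2=11]: 00000000  (ones: 0)
Satisfying assignments = 4+4+0+0 = 8

8


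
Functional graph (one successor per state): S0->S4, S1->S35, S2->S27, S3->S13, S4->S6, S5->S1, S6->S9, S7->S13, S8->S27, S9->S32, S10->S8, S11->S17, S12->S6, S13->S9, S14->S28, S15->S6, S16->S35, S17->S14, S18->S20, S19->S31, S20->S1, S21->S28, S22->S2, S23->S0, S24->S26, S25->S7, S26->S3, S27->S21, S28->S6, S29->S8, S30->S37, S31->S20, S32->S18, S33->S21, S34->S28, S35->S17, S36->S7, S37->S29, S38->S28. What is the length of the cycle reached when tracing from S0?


Trace from S0 until a state repeats:
  S0 -> S4 -> S6 -> S9 -> S32 -> S18 -> S20 -> S1 -> S35 -> S17 -> S14 -> S28 -> S6
S6 first seen at step 2, revisited at step 12.
Cycle length = 12 - 2 = 10

10


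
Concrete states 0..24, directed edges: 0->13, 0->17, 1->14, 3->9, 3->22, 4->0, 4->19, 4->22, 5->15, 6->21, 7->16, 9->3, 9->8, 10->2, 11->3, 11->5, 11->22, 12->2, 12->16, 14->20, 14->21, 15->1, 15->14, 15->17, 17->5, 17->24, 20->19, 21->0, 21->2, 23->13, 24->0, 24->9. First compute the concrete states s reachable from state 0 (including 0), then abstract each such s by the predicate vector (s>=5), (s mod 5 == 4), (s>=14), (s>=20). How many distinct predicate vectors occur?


BFS from 0:
Concrete reachable: {0, 1, 2, 3, 5, 8, 9, 13, 14, 15, 17, 19, 20, 21, 22, 24}
Abstract via predicates (s>=5), (s mod 5 == 4), (s>=14), (s>=20):
  (0,0,0,0) <- {0, 1, 2, 3}
  (1,0,0,0) <- {5, 8, 13}
  (1,0,1,0) <- {15, 17}
  (1,0,1,1) <- {20, 21, 22}
  (1,1,0,0) <- {9}
  (1,1,1,0) <- {14, 19}
  (1,1,1,1) <- {24}
Distinct abstract states = 7

7


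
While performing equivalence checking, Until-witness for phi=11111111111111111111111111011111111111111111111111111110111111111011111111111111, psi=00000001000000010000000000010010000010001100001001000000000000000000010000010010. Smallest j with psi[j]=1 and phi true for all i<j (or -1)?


(phi U psi) at 0: need smallest j with psi[j]=1 and phi[i]=1 for all i in [0,j).
Scan from step 0:
  step 0: phi=1, psi=0 -> continue
  step 1: phi=1, psi=0 -> continue
  step 2: phi=1, psi=0 -> continue
  step 3: phi=1, psi=0 -> continue
  step 7: psi=1 and phi held for [0,7) -> witness found
Witness step = 7

7


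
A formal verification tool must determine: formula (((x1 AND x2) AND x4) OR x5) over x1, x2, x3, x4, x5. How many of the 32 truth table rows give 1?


Formula: (((x1 AND x2) AND x4) OR x5) over 5 vars (32 rows)
Evaluate each row (x1, x2, x3, x4, x5 as bits, MSB first):
  row 0 [00000]: (((0 AND 0) AND 0) OR 0) -> 0
  row 1 [00001]: (((0 AND 0) AND 0) OR 1) -> 1
  row 2 [00010]: (((0 AND 0) AND 1) OR 0) -> 0
  row 3 [00011]: (((0 AND 0) AND 1) OR 1) -> 1
  row 4 [00100]: (((0 AND 0) AND 0) OR 0) -> 0
  row 5 [00101]: (((0 AND 0) AND 0) OR 1) -> 1
  row 6 [00110]: (((0 AND 0) AND 1) OR 0) -> 0
  row 7 [00111]: (((0 AND 0) AND 1) OR 1) -> 1
  row 8 [01000]: (((0 AND 1) AND 0) OR 0) -> 0
  row 9 [01001]: (((0 AND 1) AND 0) OR 1) -> 1
  row 10 [01010]: (((0 AND 1) AND 1) OR 0) -> 0
  row 11 [01011]: (((0 AND 1) AND 1) OR 1) -> 1
  row 12 [01100]: (((0 AND 1) AND 0) OR 0) -> 0
  row 13 [01101]: (((0 AND 1) AND 0) OR 1) -> 1
  row 14 [01110]: (((0 AND 1) AND 1) OR 0) -> 0
  row 15 [01111]: (((0 AND 1) AND 1) OR 1) -> 1
  row 16 [10000]: (((1 AND 0) AND 0) OR 0) -> 0
  row 17 [10001]: (((1 AND 0) AND 0) OR 1) -> 1
  row 18 [10010]: (((1 AND 0) AND 1) OR 0) -> 0
  row 19 [10011]: (((1 AND 0) AND 1) OR 1) -> 1
  row 20 [10100]: (((1 AND 0) AND 0) OR 0) -> 0
  row 21 [10101]: (((1 AND 0) AND 0) OR 1) -> 1
  row 22 [10110]: (((1 AND 0) AND 1) OR 0) -> 0
  row 23 [10111]: (((1 AND 0) AND 1) OR 1) -> 1
  row 24 [11000]: (((1 AND 1) AND 0) OR 0) -> 0
  row 25 [11001]: (((1 AND 1) AND 0) OR 1) -> 1
  row 26 [11010]: (((1 AND 1) AND 1) OR 0) -> 1
  row 27 [11011]: (((1 AND 1) AND 1) OR 1) -> 1
  row 28 [11100]: (((1 AND 1) AND 0) OR 0) -> 0
  row 29 [11101]: (((1 AND 1) AND 0) OR 1) -> 1
  row 30 [11110]: (((1 AND 1) AND 1) OR 0) -> 1
  row 31 [11111]: (((1 AND 1) AND 1) OR 1) -> 1
Full result column, 8 rows per line (x1,x2 fixed per line; x3,x4,x5 runs 000..111 left to right):
  rows 0-7 [x1,x2=00]: 01010101  (ones: 4)
  rows 8-15 [x1,x2=01]: 01010101  (ones: 4)
  rows 16-23 [x1,x2=10]: 01010101  (ones: 4)
  rows 24-31 [x1,x2=11]: 01110111  (ones: 6)
Count of 1-rows = 4+4+4+6 = 18

18


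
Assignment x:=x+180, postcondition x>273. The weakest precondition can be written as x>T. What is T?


Formula: wp(x:=E, P) = P[E/x] (substitute E for x in postcondition)
Step 1: Postcondition: x>273
Step 2: Substitute x+180 for x: x+180>273
Step 3: Solve for x: x > 273-180 = 93

93


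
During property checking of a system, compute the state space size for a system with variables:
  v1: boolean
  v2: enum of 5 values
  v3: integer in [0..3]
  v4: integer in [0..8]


State space = product of domain sizes of all variables.
Domain sizes:
  v1 (boolean): 2
  v2 (enum of 5 values): 5
  v3 (integer in [0..3]): 4
  v4 (integer in [0..8]): 9
Product = 2 * 5 * 4 * 9 = 360

360


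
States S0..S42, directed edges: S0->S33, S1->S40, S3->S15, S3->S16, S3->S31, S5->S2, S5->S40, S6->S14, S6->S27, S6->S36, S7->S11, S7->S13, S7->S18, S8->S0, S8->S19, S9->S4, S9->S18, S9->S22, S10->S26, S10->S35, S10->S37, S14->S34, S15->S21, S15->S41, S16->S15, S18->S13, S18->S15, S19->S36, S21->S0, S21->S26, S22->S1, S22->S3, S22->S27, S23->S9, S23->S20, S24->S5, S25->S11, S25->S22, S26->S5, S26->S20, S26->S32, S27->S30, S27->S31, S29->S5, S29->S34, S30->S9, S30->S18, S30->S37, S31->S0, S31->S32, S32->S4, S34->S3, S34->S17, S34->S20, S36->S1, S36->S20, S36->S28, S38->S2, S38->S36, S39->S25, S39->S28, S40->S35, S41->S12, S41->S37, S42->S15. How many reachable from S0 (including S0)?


BFS from S0:
  layer 0: {S0}
  layer 1: {S33}
Reachable set: {S0, S33}
Count = 2

2


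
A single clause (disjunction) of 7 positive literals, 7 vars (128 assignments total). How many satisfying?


Step 1: Total=2^7=128
Step 2: Unsat when all 7 false: 2^0=1
Step 3: Sat=128-1=127

127


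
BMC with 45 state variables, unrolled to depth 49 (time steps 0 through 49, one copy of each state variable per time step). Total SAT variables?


BMC unrolls to depth k, creating one copy of each state var for steps 0..k.
Step count = 49 + 1 = 50 (steps 0 through 49)
Vars per step = 45
Total = 45 * 50 = 2250

2250


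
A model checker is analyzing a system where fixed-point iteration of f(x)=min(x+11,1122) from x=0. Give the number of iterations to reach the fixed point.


Step 1: x=0, cap=1122, increment=11
Step 2: x grows by 11 each step until capped at 1122; fixed point is x=1122
Step 3: iterations = ceil(1122/11) = 102

102


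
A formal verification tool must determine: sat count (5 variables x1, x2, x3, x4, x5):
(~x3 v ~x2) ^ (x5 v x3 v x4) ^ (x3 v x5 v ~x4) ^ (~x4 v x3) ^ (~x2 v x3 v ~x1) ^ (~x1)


CNF with 6 clauses over 5 vars (32 assignments).
An assignment satisfies CNF iff every clause has >=1 true literal.
Check each row (bits = x1,x2,x3,x4,x5; clause T/F shown):
  row 0 [00000]: clauses=TFTTTT -> 0
  row 1 [00001]: clauses=TTTTTT -> 1
  row 2 [00010]: clauses=TTFFTT -> 0
  row 3 [00011]: clauses=TTTFTT -> 0
  row 4 [00100]: clauses=TTTTTT -> 1
  row 5 [00101]: clauses=TTTTTT -> 1
  row 6 [00110]: clauses=TTTTTT -> 1
  row 7 [00111]: clauses=TTTTTT -> 1
  row 8 [01000]: clauses=TFTTTT -> 0
  row 9 [01001]: clauses=TTTTTT -> 1
  row 10 [01010]: clauses=TTFFTT -> 0
  row 11 [01011]: clauses=TTTFTT -> 0
  row 12 [01100]: clauses=FTTTTT -> 0
  row 13 [01101]: clauses=FTTTTT -> 0
  row 14 [01110]: clauses=FTTTTT -> 0
  row 15 [01111]: clauses=FTTTTT -> 0
  row 16 [10000]: clauses=TFTTTF -> 0
  row 17 [10001]: clauses=TTTTTF -> 0
  row 18 [10010]: clauses=TTFFTF -> 0
  row 19 [10011]: clauses=TTTFTF -> 0
  row 20 [10100]: clauses=TTTTTF -> 0
  row 21 [10101]: clauses=TTTTTF -> 0
  row 22 [10110]: clauses=TTTTTF -> 0
  row 23 [10111]: clauses=TTTTTF -> 0
  row 24 [11000]: clauses=TFTTFF -> 0
  row 25 [11001]: clauses=TTTTFF -> 0
  row 26 [11010]: clauses=TTFFFF -> 0
  row 27 [11011]: clauses=TTTFFF -> 0
  row 28 [11100]: clauses=FTTTTF -> 0
  row 29 [11101]: clauses=FTTTTF -> 0
  row 30 [11110]: clauses=FTTTTF -> 0
  row 31 [11111]: clauses=FTTTTF -> 0
Full result column, 8 rows per line (x1,x2 fixed per line; x3,x4,x5 runs 000..111 left to right):
  rows 0-7 [x1,x2=00]: 01001111  (ones: 5)
  rows 8-15 [x1,x2=01]: 01000000  (ones: 1)
  rows 16-23 [x1,x2=10]: 00000000  (ones: 0)
  rows 24-31 [x1,x2=11]: 00000000  (ones: 0)
Satisfying assignments = 5+1+0+0 = 6

6


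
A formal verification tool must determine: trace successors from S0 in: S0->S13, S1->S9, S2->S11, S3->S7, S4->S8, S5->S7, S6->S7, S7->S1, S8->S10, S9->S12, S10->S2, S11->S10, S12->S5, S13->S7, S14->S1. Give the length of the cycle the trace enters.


Trace from S0 until a state repeats:
  S0 -> S13 -> S7 -> S1 -> S9 -> S12 -> S5 -> S7
S7 first seen at step 2, revisited at step 7.
Cycle length = 7 - 2 = 5

5


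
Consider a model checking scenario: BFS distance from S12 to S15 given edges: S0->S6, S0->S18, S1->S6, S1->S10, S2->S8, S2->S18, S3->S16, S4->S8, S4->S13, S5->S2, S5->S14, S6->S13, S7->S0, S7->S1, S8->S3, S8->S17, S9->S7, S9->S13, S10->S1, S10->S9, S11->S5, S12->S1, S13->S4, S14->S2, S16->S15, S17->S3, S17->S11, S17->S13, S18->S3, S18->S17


BFS layer-by-layer from S12:
  dist 0: {S12}
  dist 1: {S1}
  dist 2: {S6, S10}
  dist 3: {S9, S13}
  dist 4: {S4, S7}
  dist 5: {S0, S8}
  dist 6: {S3, S17, S18}
  dist 7: {S11, S16}
  dist 8: {S5, S15}
  -> S15 reached at distance 8
Shortest path length = 8

8


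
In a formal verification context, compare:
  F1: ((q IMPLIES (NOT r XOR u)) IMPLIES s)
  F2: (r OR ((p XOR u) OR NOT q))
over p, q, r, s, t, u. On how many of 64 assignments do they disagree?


F1 = ((q IMPLIES (NOT r XOR u)) IMPLIES s)
F2 = (r OR ((p XOR u) OR NOT q))
Evaluate both on each of 64 rows (bits = p,q,r,s,t,u):
  row 0 [000000]: F1=0 F2=1 (differ) -> 1
  row 1 [000001]: F1=0 F2=1 (differ) -> 1
  row 2 [000010]: F1=0 F2=1 (differ) -> 1
  row 3 [000011]: F1=0 F2=1 (differ) -> 1
  row 4 [000100]: F1=1 F2=1 -> 0
  (every remaining row is evaluated the same way; all 64 results are listed next)
Full result column, 8 rows per line (p,q,r fixed per line; s,t,u runs 000..111 left to right):
  rows 0-7 [p,q,r=000]: 11110000  (ones: 4)
  rows 8-15 [p,q,r=001]: 11110000  (ones: 4)
  rows 16-23 [p,q,r=010]: 00001010  (ones: 2)
  rows 24-31 [p,q,r=011]: 01010000  (ones: 2)
  rows 32-39 [p,q,r=100]: 11110000  (ones: 4)
  rows 40-47 [p,q,r=101]: 11110000  (ones: 4)
  rows 48-55 [p,q,r=110]: 11110101  (ones: 6)
  rows 56-63 [p,q,r=111]: 01010000  (ones: 2)
Disagreements = 4+4+2+2+4+4+6+2 = 28

28


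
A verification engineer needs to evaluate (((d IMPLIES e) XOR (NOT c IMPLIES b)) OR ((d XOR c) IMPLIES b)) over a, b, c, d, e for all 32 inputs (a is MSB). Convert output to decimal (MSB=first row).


Formula: (((d IMPLIES e) XOR (NOT c IMPLIES b)) OR ((d XOR c) IMPLIES b)) over a, b, c, d, e (32 rows)
Evaluate each row (bits = a,b,c,d,e, MSB first):
  row 0 [00000]: (((0 IMPLIES 0) XOR (NOT 0 IMPLIES 0)) OR ((0 XOR 0) IMPLIES 0)) -> 1
  row 1 [00001]: (((0 IMPLIES 1) XOR (NOT 0 IMPLIES 0)) OR ((0 XOR 0) IMPLIES 0)) -> 1
  row 2 [00010]: (((1 IMPLIES 0) XOR (NOT 0 IMPLIES 0)) OR ((1 XOR 0) IMPLIES 0)) -> 0
  row 3 [00011]: (((1 IMPLIES 1) XOR (NOT 0 IMPLIES 0)) OR ((1 XOR 0) IMPLIES 0)) -> 1
  row 4 [00100]: (((0 IMPLIES 0) XOR (NOT 1 IMPLIES 0)) OR ((0 XOR 1) IMPLIES 0)) -> 0
  row 5 [00101]: (((0 IMPLIES 1) XOR (NOT 1 IMPLIES 0)) OR ((0 XOR 1) IMPLIES 0)) -> 0
  row 6 [00110]: (((1 IMPLIES 0) XOR (NOT 1 IMPLIES 0)) OR ((1 XOR 1) IMPLIES 0)) -> 1
  row 7 [00111]: (((1 IMPLIES 1) XOR (NOT 1 IMPLIES 0)) OR ((1 XOR 1) IMPLIES 0)) -> 1
  row 8 [01000]: (((0 IMPLIES 0) XOR (NOT 0 IMPLIES 1)) OR ((0 XOR 0) IMPLIES 1)) -> 1
  row 9 [01001]: (((0 IMPLIES 1) XOR (NOT 0 IMPLIES 1)) OR ((0 XOR 0) IMPLIES 1)) -> 1
  row 10 [01010]: (((1 IMPLIES 0) XOR (NOT 0 IMPLIES 1)) OR ((1 XOR 0) IMPLIES 1)) -> 1
  row 11 [01011]: (((1 IMPLIES 1) XOR (NOT 0 IMPLIES 1)) OR ((1 XOR 0) IMPLIES 1)) -> 1
  row 12 [01100]: (((0 IMPLIES 0) XOR (NOT 1 IMPLIES 1)) OR ((0 XOR 1) IMPLIES 1)) -> 1
  row 13 [01101]: (((0 IMPLIES 1) XOR (NOT 1 IMPLIES 1)) OR ((0 XOR 1) IMPLIES 1)) -> 1
  row 14 [01110]: (((1 IMPLIES 0) XOR (NOT 1 IMPLIES 1)) OR ((1 XOR 1) IMPLIES 1)) -> 1
  row 15 [01111]: (((1 IMPLIES 1) XOR (NOT 1 IMPLIES 1)) OR ((1 XOR 1) IMPLIES 1)) -> 1
  row 16 [10000]: (((0 IMPLIES 0) XOR (NOT 0 IMPLIES 0)) OR ((0 XOR 0) IMPLIES 0)) -> 1
  row 17 [10001]: (((0 IMPLIES 1) XOR (NOT 0 IMPLIES 0)) OR ((0 XOR 0) IMPLIES 0)) -> 1
  row 18 [10010]: (((1 IMPLIES 0) XOR (NOT 0 IMPLIES 0)) OR ((1 XOR 0) IMPLIES 0)) -> 0
  row 19 [10011]: (((1 IMPLIES 1) XOR (NOT 0 IMPLIES 0)) OR ((1 XOR 0) IMPLIES 0)) -> 1
  row 20 [10100]: (((0 IMPLIES 0) XOR (NOT 1 IMPLIES 0)) OR ((0 XOR 1) IMPLIES 0)) -> 0
  row 21 [10101]: (((0 IMPLIES 1) XOR (NOT 1 IMPLIES 0)) OR ((0 XOR 1) IMPLIES 0)) -> 0
  row 22 [10110]: (((1 IMPLIES 0) XOR (NOT 1 IMPLIES 0)) OR ((1 XOR 1) IMPLIES 0)) -> 1
  row 23 [10111]: (((1 IMPLIES 1) XOR (NOT 1 IMPLIES 0)) OR ((1 XOR 1) IMPLIES 0)) -> 1
  row 24 [11000]: (((0 IMPLIES 0) XOR (NOT 0 IMPLIES 1)) OR ((0 XOR 0) IMPLIES 1)) -> 1
  row 25 [11001]: (((0 IMPLIES 1) XOR (NOT 0 IMPLIES 1)) OR ((0 XOR 0) IMPLIES 1)) -> 1
  row 26 [11010]: (((1 IMPLIES 0) XOR (NOT 0 IMPLIES 1)) OR ((1 XOR 0) IMPLIES 1)) -> 1
  row 27 [11011]: (((1 IMPLIES 1) XOR (NOT 0 IMPLIES 1)) OR ((1 XOR 0) IMPLIES 1)) -> 1
  row 28 [11100]: (((0 IMPLIES 0) XOR (NOT 1 IMPLIES 1)) OR ((0 XOR 1) IMPLIES 1)) -> 1
  row 29 [11101]: (((0 IMPLIES 1) XOR (NOT 1 IMPLIES 1)) OR ((0 XOR 1) IMPLIES 1)) -> 1
  row 30 [11110]: (((1 IMPLIES 0) XOR (NOT 1 IMPLIES 1)) OR ((1 XOR 1) IMPLIES 1)) -> 1
  row 31 [11111]: (((1 IMPLIES 1) XOR (NOT 1 IMPLIES 1)) OR ((1 XOR 1) IMPLIES 1)) -> 1
Full result column, 4 rows per line (a,b,c fixed per line; d,e runs 00..11 left to right):
  rows 0-3 [a,b,c=000]: 1101  = hex D
  rows 4-7 [a,b,c=001]: 0011  = hex 3
  rows 8-11 [a,b,c=010]: 1111  = hex F
  rows 12-15 [a,b,c=011]: 1111  = hex F
  rows 16-19 [a,b,c=100]: 1101  = hex D
  rows 20-23 [a,b,c=101]: 0011  = hex 3
  rows 24-27 [a,b,c=110]: 1111  = hex F
  rows 28-31 [a,b,c=111]: 1111  = hex F
Output column (row 0 .. row 31) = 11010011111111111101001111111111
Output column grouped in 4s = 1101 0011 1111 1111 1101 0011 1111 1111 = 0xD3FFD3FF
Convert to decimal digit by digit (value = value*16 + digit):
  D -> 13
  13*16 + 3 = 211
  211*16 + 15 (F) = 3391
  3391*16 + 15 (F) = 54271
  54271*16 + 13 (D) = 868349
  868349*16 + 3 = 13893587
  13893587*16 + 15 (F) = 222297407
  222297407*16 + 15 (F) = 3556758527
Decimal = 3556758527

3556758527


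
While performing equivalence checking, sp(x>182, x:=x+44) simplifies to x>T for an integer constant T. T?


Formula: sp(P, x:=E) = exists old_x. (x = E[old_x/x]) AND P[old_x/x] (old_x is the value of x before the assignment; eliminate old_x by solving x = E[old_x/x] for old_x)
Step 1: Precondition P: x>182, i.e. old_x > 182
Step 2: Assignment gives x = old_x + 44, so old_x = x - 44
Step 3: Substitute into P: x - 44 > 182
Step 4: Simplify: x > 182+44 = 226

226


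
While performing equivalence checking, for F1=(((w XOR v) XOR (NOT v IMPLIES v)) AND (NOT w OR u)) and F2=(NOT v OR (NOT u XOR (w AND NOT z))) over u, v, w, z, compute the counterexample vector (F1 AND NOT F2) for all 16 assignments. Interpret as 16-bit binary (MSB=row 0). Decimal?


F1 = (((w XOR v) XOR (NOT v IMPLIES v)) AND (NOT w OR u))
F2 = (NOT v OR (NOT u XOR (w AND NOT z)))
Counterexample to F1=>F2 is where F1=1 and F2=0.
Evaluate each row (bits = u,v,w,z, MSB first):
  row 0 [0000]: F1=0 F2=1 -> F1&~F2 -> 0
  row 1 [0001]: F1=0 F2=1 -> F1&~F2 -> 0
  row 2 [0010]: F1=0 F2=1 -> F1&~F2 -> 0
  row 3 [0011]: F1=0 F2=1 -> F1&~F2 -> 0
  row 4 [0100]: F1=0 F2=1 -> F1&~F2 -> 0
  row 5 [0101]: F1=0 F2=1 -> F1&~F2 -> 0
  row 6 [0110]: F1=0 F2=0 -> F1&~F2 -> 0
  row 7 [0111]: F1=0 F2=1 -> F1&~F2 -> 0
  row 8 [1000]: F1=0 F2=1 -> F1&~F2 -> 0
  row 9 [1001]: F1=0 F2=1 -> F1&~F2 -> 0
  row 10 [1010]: F1=1 F2=1 -> F1&~F2 -> 0
  row 11 [1011]: F1=1 F2=1 -> F1&~F2 -> 0
  row 12 [1100]: F1=0 F2=0 -> F1&~F2 -> 0
  row 13 [1101]: F1=0 F2=0 -> F1&~F2 -> 0
  row 14 [1110]: F1=1 F2=1 -> F1&~F2 -> 0
  row 15 [1111]: F1=1 F2=0 -> F1&~F2 -> 1
Full result column, 4 rows per line (u,v fixed per line; w,z runs 00..11 left to right):
  rows 0-3 [u,v=00]: 0000  = hex 0
  rows 4-7 [u,v=01]: 0000  = hex 0
  rows 8-11 [u,v=10]: 0000  = hex 0
  rows 12-15 [u,v=11]: 0001  = hex 1
Counterexample vector (row 0 .. row 15) = 0000000000000001
Output column grouped in 4s = 0000 0000 0000 0001 = 0x0001
Convert to decimal digit by digit (value = value*16 + digit):
  0 -> 0
  0*16 + 0 = 0
  0*16 + 0 = 0
  0*16 + 1 = 1
Decimal = 1

1


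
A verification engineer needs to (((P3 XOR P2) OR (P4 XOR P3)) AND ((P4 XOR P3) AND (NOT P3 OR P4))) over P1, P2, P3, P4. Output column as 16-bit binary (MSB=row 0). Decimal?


Formula: (((P3 XOR P2) OR (P4 XOR P3)) AND ((P4 XOR P3) AND (NOT P3 OR P4))) over P1, P2, P3, P4 (16 rows)
Evaluate each row (bits = P1,P2,P3,P4, MSB first):
  row 0 [0000]: (((0 XOR 0) OR (0 XOR 0)) AND ((0 XOR 0) AND (NOT 0 OR 0))) -> 0
  row 1 [0001]: (((0 XOR 0) OR (1 XOR 0)) AND ((1 XOR 0) AND (NOT 0 OR 1))) -> 1
  row 2 [0010]: (((1 XOR 0) OR (0 XOR 1)) AND ((0 XOR 1) AND (NOT 1 OR 0))) -> 0
  row 3 [0011]: (((1 XOR 0) OR (1 XOR 1)) AND ((1 XOR 1) AND (NOT 1 OR 1))) -> 0
  row 4 [0100]: (((0 XOR 1) OR (0 XOR 0)) AND ((0 XOR 0) AND (NOT 0 OR 0))) -> 0
  row 5 [0101]: (((0 XOR 1) OR (1 XOR 0)) AND ((1 XOR 0) AND (NOT 0 OR 1))) -> 1
  row 6 [0110]: (((1 XOR 1) OR (0 XOR 1)) AND ((0 XOR 1) AND (NOT 1 OR 0))) -> 0
  row 7 [0111]: (((1 XOR 1) OR (1 XOR 1)) AND ((1 XOR 1) AND (NOT 1 OR 1))) -> 0
  row 8 [1000]: (((0 XOR 0) OR (0 XOR 0)) AND ((0 XOR 0) AND (NOT 0 OR 0))) -> 0
  row 9 [1001]: (((0 XOR 0) OR (1 XOR 0)) AND ((1 XOR 0) AND (NOT 0 OR 1))) -> 1
  row 10 [1010]: (((1 XOR 0) OR (0 XOR 1)) AND ((0 XOR 1) AND (NOT 1 OR 0))) -> 0
  row 11 [1011]: (((1 XOR 0) OR (1 XOR 1)) AND ((1 XOR 1) AND (NOT 1 OR 1))) -> 0
  row 12 [1100]: (((0 XOR 1) OR (0 XOR 0)) AND ((0 XOR 0) AND (NOT 0 OR 0))) -> 0
  row 13 [1101]: (((0 XOR 1) OR (1 XOR 0)) AND ((1 XOR 0) AND (NOT 0 OR 1))) -> 1
  row 14 [1110]: (((1 XOR 1) OR (0 XOR 1)) AND ((0 XOR 1) AND (NOT 1 OR 0))) -> 0
  row 15 [1111]: (((1 XOR 1) OR (1 XOR 1)) AND ((1 XOR 1) AND (NOT 1 OR 1))) -> 0
Full result column, 4 rows per line (P1,P2 fixed per line; P3,P4 runs 00..11 left to right):
  rows 0-3 [P1,P2=00]: 0100  = hex 4
  rows 4-7 [P1,P2=01]: 0100  = hex 4
  rows 8-11 [P1,P2=10]: 0100  = hex 4
  rows 12-15 [P1,P2=11]: 0100  = hex 4
Output column (row 0 .. row 15) = 0100010001000100
Output column grouped in 4s = 0100 0100 0100 0100 = 0x4444
Convert to decimal digit by digit (value = value*16 + digit):
  4 -> 4
  4*16 + 4 = 68
  68*16 + 4 = 1092
  1092*16 + 4 = 17476
Decimal = 17476

17476


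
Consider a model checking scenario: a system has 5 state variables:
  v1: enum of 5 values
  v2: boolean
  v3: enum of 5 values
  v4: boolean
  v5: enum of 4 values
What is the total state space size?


State space = product of domain sizes of all variables.
Domain sizes:
  v1 (enum of 5 values): 5
  v2 (boolean): 2
  v3 (enum of 5 values): 5
  v4 (boolean): 2
  v5 (enum of 4 values): 4
Product = 5 * 2 * 5 * 2 * 4 = 400

400


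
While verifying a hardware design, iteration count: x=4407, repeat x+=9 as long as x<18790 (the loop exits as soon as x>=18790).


Step 1: x goes from 4407 toward 18790 by 9; the body runs while x<18790, so iterations = ceil((bound-start)/step)
Step 2: Distance=14383
Step 3: ceil(14383/9)=1599

1599


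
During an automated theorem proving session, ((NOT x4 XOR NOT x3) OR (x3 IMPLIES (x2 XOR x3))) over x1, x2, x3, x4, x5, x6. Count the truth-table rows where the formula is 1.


Formula: ((NOT x4 XOR NOT x3) OR (x3 IMPLIES (x2 XOR x3))) over 6 vars (64 rows)
Evaluate each row (x1, x2, x3, x4, x5, x6 as bits, MSB first):
  row 0 [000000]: ((NOT 0 XOR NOT 0) OR (0 IMPLIES (0 XOR 0))) -> 1
  row 1 [000001]: ((NOT 0 XOR NOT 0) OR (0 IMPLIES (0 XOR 0))) -> 1
  row 2 [000010]: ((NOT 0 XOR NOT 0) OR (0 IMPLIES (0 XOR 0))) -> 1
  row 3 [000011]: ((NOT 0 XOR NOT 0) OR (0 IMPLIES (0 XOR 0))) -> 1
  row 4 [000100]: ((NOT 1 XOR NOT 0) OR (0 IMPLIES (0 XOR 0))) -> 1
  (every remaining row is evaluated the same way; all 64 results are listed next)
Full result column, 8 rows per line (x1,x2,x3 fixed per line; x4,x5,x6 runs 000..111 left to right):
  rows 0-7 [x1,x2,x3=000]: 11111111  (ones: 8)
  rows 8-15 [x1,x2,x3=001]: 11111111  (ones: 8)
  rows 16-23 [x1,x2,x3=010]: 11111111  (ones: 8)
  rows 24-31 [x1,x2,x3=011]: 11110000  (ones: 4)
  rows 32-39 [x1,x2,x3=100]: 11111111  (ones: 8)
  rows 40-47 [x1,x2,x3=101]: 11111111  (ones: 8)
  rows 48-55 [x1,x2,x3=110]: 11111111  (ones: 8)
  rows 56-63 [x1,x2,x3=111]: 11110000  (ones: 4)
Count of 1-rows = 8+8+8+4+8+8+8+4 = 56

56


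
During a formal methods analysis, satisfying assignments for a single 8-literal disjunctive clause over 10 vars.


Step 1: Total=2^10=1024
Step 2: Unsat when all 8 false: 2^2=4
Step 3: Sat=1024-4=1020

1020


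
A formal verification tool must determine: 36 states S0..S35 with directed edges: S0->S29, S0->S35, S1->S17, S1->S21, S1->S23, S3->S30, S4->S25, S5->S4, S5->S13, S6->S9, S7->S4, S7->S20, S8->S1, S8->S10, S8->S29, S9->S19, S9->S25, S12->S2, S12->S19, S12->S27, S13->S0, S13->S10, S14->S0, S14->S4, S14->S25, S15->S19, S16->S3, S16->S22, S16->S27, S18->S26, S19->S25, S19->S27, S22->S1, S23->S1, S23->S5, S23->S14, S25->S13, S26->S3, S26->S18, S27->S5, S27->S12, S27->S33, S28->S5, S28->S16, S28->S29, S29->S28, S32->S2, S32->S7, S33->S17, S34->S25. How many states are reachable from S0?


BFS from S0:
  layer 0: {S0}
  layer 1: {S29, S35}
  layer 2: {S28}
  layer 3: {S5, S16}
  layer 4: {S3, S4, S13, S22, S27}
  layer 5: {S1, S10, S12, S25, S30, S33}
  layer 6: {S2, S17, S19, S21, S23}
  layer 7: {S14}
Reachable set: {S0, S1, S2, S3, S4, S5, S10, S12, S13, S14, S16, S17, S19, S21, S22, S23, S25, S27, S28, S29, S30, S33, S35}
Count = 23

23


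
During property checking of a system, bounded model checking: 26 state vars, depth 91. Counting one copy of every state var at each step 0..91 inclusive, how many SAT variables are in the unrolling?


BMC unrolls to depth k, creating one copy of each state var for steps 0..k.
Step count = 91 + 1 = 92 (steps 0 through 91)
Vars per step = 26
Total = 26 * 92 = 2392

2392


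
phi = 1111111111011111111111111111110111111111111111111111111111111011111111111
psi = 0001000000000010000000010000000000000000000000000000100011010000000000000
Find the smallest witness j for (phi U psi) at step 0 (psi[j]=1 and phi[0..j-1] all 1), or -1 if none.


(phi U psi) at 0: need smallest j with psi[j]=1 and phi[i]=1 for all i in [0,j).
Scan from step 0:
  step 0: phi=1, psi=0 -> continue
  step 1: phi=1, psi=0 -> continue
  step 2: phi=1, psi=0 -> continue
  step 3: psi=1 and phi held for [0,3) -> witness found
Witness step = 3

3


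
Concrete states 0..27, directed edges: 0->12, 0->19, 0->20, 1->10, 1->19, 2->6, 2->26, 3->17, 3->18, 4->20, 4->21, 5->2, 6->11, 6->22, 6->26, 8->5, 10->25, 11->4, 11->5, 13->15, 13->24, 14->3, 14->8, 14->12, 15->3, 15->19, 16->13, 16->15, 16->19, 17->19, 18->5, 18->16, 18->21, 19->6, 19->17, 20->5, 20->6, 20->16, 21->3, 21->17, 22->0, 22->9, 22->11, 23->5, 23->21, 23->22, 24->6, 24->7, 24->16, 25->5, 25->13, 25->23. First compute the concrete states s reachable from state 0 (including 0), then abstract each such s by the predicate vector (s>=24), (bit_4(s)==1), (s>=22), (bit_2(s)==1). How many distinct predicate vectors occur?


BFS from 0:
Concrete reachable: {0, 2, 3, 4, 5, 6, 7, 9, 11, 12, 13, 15, 16, 17, 18, 19, 20, 21, 22, 24, 26}
Abstract via predicates (s>=24), (bit_4(s)==1), (s>=22), (bit_2(s)==1):
  (0,0,0,0) <- {0, 2, 3, 9, 11}
  (0,0,0,1) <- {4, 5, 6, 7, 12, 13, 15}
  (0,1,0,0) <- {16, 17, 18, 19}
  (0,1,0,1) <- {20, 21}
  (0,1,1,1) <- {22}
  (1,1,1,0) <- {24, 26}
Distinct abstract states = 6

6


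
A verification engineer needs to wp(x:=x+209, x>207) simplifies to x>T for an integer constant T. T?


Formula: wp(x:=E, P) = P[E/x] (substitute E for x in postcondition)
Step 1: Postcondition: x>207
Step 2: Substitute x+209 for x: x+209>207
Step 3: Solve for x: x > 207-209 = -2

-2


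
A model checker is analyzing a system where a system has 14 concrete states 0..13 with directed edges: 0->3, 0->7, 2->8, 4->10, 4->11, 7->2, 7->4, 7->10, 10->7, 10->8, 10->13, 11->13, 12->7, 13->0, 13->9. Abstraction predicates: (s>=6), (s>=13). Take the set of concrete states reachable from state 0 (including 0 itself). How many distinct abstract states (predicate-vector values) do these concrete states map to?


BFS from 0:
Concrete reachable: {0, 2, 3, 4, 7, 8, 9, 10, 11, 13}
Abstract via predicates (s>=6), (s>=13):
  (0,0) <- {0, 2, 3, 4}
  (1,0) <- {7, 8, 9, 10, 11}
  (1,1) <- {13}
Distinct abstract states = 3

3


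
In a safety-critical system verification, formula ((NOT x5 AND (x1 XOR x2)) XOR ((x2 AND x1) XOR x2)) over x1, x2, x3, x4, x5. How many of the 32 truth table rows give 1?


Formula: ((NOT x5 AND (x1 XOR x2)) XOR ((x2 AND x1) XOR x2)) over 5 vars (32 rows)
Evaluate each row (x1, x2, x3, x4, x5 as bits, MSB first):
  row 0 [00000]: ((NOT 0 AND (0 XOR 0)) XOR ((0 AND 0) XOR 0)) -> 0
  row 1 [00001]: ((NOT 1 AND (0 XOR 0)) XOR ((0 AND 0) XOR 0)) -> 0
  row 2 [00010]: ((NOT 0 AND (0 XOR 0)) XOR ((0 AND 0) XOR 0)) -> 0
  row 3 [00011]: ((NOT 1 AND (0 XOR 0)) XOR ((0 AND 0) XOR 0)) -> 0
  row 4 [00100]: ((NOT 0 AND (0 XOR 0)) XOR ((0 AND 0) XOR 0)) -> 0
  row 5 [00101]: ((NOT 1 AND (0 XOR 0)) XOR ((0 AND 0) XOR 0)) -> 0
  row 6 [00110]: ((NOT 0 AND (0 XOR 0)) XOR ((0 AND 0) XOR 0)) -> 0
  row 7 [00111]: ((NOT 1 AND (0 XOR 0)) XOR ((0 AND 0) XOR 0)) -> 0
  row 8 [01000]: ((NOT 0 AND (0 XOR 1)) XOR ((1 AND 0) XOR 1)) -> 0
  row 9 [01001]: ((NOT 1 AND (0 XOR 1)) XOR ((1 AND 0) XOR 1)) -> 1
  row 10 [01010]: ((NOT 0 AND (0 XOR 1)) XOR ((1 AND 0) XOR 1)) -> 0
  row 11 [01011]: ((NOT 1 AND (0 XOR 1)) XOR ((1 AND 0) XOR 1)) -> 1
  row 12 [01100]: ((NOT 0 AND (0 XOR 1)) XOR ((1 AND 0) XOR 1)) -> 0
  row 13 [01101]: ((NOT 1 AND (0 XOR 1)) XOR ((1 AND 0) XOR 1)) -> 1
  row 14 [01110]: ((NOT 0 AND (0 XOR 1)) XOR ((1 AND 0) XOR 1)) -> 0
  row 15 [01111]: ((NOT 1 AND (0 XOR 1)) XOR ((1 AND 0) XOR 1)) -> 1
  row 16 [10000]: ((NOT 0 AND (1 XOR 0)) XOR ((0 AND 1) XOR 0)) -> 1
  row 17 [10001]: ((NOT 1 AND (1 XOR 0)) XOR ((0 AND 1) XOR 0)) -> 0
  row 18 [10010]: ((NOT 0 AND (1 XOR 0)) XOR ((0 AND 1) XOR 0)) -> 1
  row 19 [10011]: ((NOT 1 AND (1 XOR 0)) XOR ((0 AND 1) XOR 0)) -> 0
  row 20 [10100]: ((NOT 0 AND (1 XOR 0)) XOR ((0 AND 1) XOR 0)) -> 1
  row 21 [10101]: ((NOT 1 AND (1 XOR 0)) XOR ((0 AND 1) XOR 0)) -> 0
  row 22 [10110]: ((NOT 0 AND (1 XOR 0)) XOR ((0 AND 1) XOR 0)) -> 1
  row 23 [10111]: ((NOT 1 AND (1 XOR 0)) XOR ((0 AND 1) XOR 0)) -> 0
  row 24 [11000]: ((NOT 0 AND (1 XOR 1)) XOR ((1 AND 1) XOR 1)) -> 0
  row 25 [11001]: ((NOT 1 AND (1 XOR 1)) XOR ((1 AND 1) XOR 1)) -> 0
  row 26 [11010]: ((NOT 0 AND (1 XOR 1)) XOR ((1 AND 1) XOR 1)) -> 0
  row 27 [11011]: ((NOT 1 AND (1 XOR 1)) XOR ((1 AND 1) XOR 1)) -> 0
  row 28 [11100]: ((NOT 0 AND (1 XOR 1)) XOR ((1 AND 1) XOR 1)) -> 0
  row 29 [11101]: ((NOT 1 AND (1 XOR 1)) XOR ((1 AND 1) XOR 1)) -> 0
  row 30 [11110]: ((NOT 0 AND (1 XOR 1)) XOR ((1 AND 1) XOR 1)) -> 0
  row 31 [11111]: ((NOT 1 AND (1 XOR 1)) XOR ((1 AND 1) XOR 1)) -> 0
Full result column, 8 rows per line (x1,x2 fixed per line; x3,x4,x5 runs 000..111 left to right):
  rows 0-7 [x1,x2=00]: 00000000  (ones: 0)
  rows 8-15 [x1,x2=01]: 01010101  (ones: 4)
  rows 16-23 [x1,x2=10]: 10101010  (ones: 4)
  rows 24-31 [x1,x2=11]: 00000000  (ones: 0)
Count of 1-rows = 0+4+4+0 = 8

8


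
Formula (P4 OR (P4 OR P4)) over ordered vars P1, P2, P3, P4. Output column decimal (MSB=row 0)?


Formula: (P4 OR (P4 OR P4)) over P1, P2, P3, P4 (16 rows)
Evaluate each row (bits = P1,P2,P3,P4, MSB first):
  row 0 [0000]: (0 OR (0 OR 0)) -> 0
  row 1 [0001]: (1 OR (1 OR 1)) -> 1
  row 2 [0010]: (0 OR (0 OR 0)) -> 0
  row 3 [0011]: (1 OR (1 OR 1)) -> 1
  row 4 [0100]: (0 OR (0 OR 0)) -> 0
  row 5 [0101]: (1 OR (1 OR 1)) -> 1
  row 6 [0110]: (0 OR (0 OR 0)) -> 0
  row 7 [0111]: (1 OR (1 OR 1)) -> 1
  row 8 [1000]: (0 OR (0 OR 0)) -> 0
  row 9 [1001]: (1 OR (1 OR 1)) -> 1
  row 10 [1010]: (0 OR (0 OR 0)) -> 0
  row 11 [1011]: (1 OR (1 OR 1)) -> 1
  row 12 [1100]: (0 OR (0 OR 0)) -> 0
  row 13 [1101]: (1 OR (1 OR 1)) -> 1
  row 14 [1110]: (0 OR (0 OR 0)) -> 0
  row 15 [1111]: (1 OR (1 OR 1)) -> 1
Full result column, 4 rows per line (P1,P2 fixed per line; P3,P4 runs 00..11 left to right):
  rows 0-3 [P1,P2=00]: 0101  = hex 5
  rows 4-7 [P1,P2=01]: 0101  = hex 5
  rows 8-11 [P1,P2=10]: 0101  = hex 5
  rows 12-15 [P1,P2=11]: 0101  = hex 5
Output column (row 0 .. row 15) = 0101010101010101
Output column grouped in 4s = 0101 0101 0101 0101 = 0x5555
Convert to decimal digit by digit (value = value*16 + digit):
  5 -> 5
  5*16 + 5 = 85
  85*16 + 5 = 1365
  1365*16 + 5 = 21845
Decimal = 21845

21845


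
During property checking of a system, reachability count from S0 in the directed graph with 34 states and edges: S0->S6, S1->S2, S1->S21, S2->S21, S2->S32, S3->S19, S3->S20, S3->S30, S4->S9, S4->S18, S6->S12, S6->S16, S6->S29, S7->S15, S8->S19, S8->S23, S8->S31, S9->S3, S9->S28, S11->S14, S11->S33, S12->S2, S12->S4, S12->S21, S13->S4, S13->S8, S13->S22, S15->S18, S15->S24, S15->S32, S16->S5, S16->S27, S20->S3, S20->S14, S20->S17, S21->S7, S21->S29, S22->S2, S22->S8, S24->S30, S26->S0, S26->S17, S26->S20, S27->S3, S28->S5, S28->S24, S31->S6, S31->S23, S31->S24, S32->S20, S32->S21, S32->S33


BFS from S0:
  layer 0: {S0}
  layer 1: {S6}
  layer 2: {S12, S16, S29}
  layer 3: {S2, S4, S5, S21, S27}
  layer 4: {S3, S7, S9, S18, S32}
  layer 5: {S15, S19, S20, S28, S30, S33}
  layer 6: {S14, S17, S24}
Reachable set: {S0, S2, S3, S4, S5, S6, S7, S9, S12, S14, S15, S16, S17, S18, S19, S20, S21, S24, S27, S28, S29, S30, S32, S33}
Count = 24

24


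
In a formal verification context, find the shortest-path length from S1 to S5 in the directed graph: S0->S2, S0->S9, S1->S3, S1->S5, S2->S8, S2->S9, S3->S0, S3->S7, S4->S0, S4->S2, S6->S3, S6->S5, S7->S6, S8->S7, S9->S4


BFS layer-by-layer from S1:
  dist 0: {S1}
  dist 1: {S3, S5}
  -> S5 reached at distance 1
Shortest path length = 1

1


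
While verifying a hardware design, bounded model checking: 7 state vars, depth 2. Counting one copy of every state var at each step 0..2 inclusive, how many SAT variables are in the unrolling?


BMC unrolls to depth k, creating one copy of each state var for steps 0..k.
Step count = 2 + 1 = 3 (steps 0 through 2)
Vars per step = 7
Total = 7 * 3 = 21

21


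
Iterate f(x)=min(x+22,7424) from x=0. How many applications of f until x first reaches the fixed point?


Step 1: x=0, cap=7424, increment=22
Step 2: x grows by 22 each step until capped at 7424; fixed point is x=7424
Step 3: iterations = ceil(7424/22) = 338

338


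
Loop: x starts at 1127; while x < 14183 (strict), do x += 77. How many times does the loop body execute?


Step 1: x goes from 1127 toward 14183 by 77; the body runs while x<14183, so iterations = ceil((bound-start)/step)
Step 2: Distance=13056
Step 3: ceil(13056/77)=170

170


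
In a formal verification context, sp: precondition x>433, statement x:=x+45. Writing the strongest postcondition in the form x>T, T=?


Formula: sp(P, x:=E) = exists old_x. (x = E[old_x/x]) AND P[old_x/x] (old_x is the value of x before the assignment; eliminate old_x by solving x = E[old_x/x] for old_x)
Step 1: Precondition P: x>433, i.e. old_x > 433
Step 2: Assignment gives x = old_x + 45, so old_x = x - 45
Step 3: Substitute into P: x - 45 > 433
Step 4: Simplify: x > 433+45 = 478

478


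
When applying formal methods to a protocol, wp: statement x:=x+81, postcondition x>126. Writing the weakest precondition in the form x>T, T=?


Formula: wp(x:=E, P) = P[E/x] (substitute E for x in postcondition)
Step 1: Postcondition: x>126
Step 2: Substitute x+81 for x: x+81>126
Step 3: Solve for x: x > 126-81 = 45

45


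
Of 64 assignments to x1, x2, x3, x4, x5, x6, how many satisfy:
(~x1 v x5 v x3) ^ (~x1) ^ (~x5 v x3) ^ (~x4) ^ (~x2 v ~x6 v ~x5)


CNF with 5 clauses over 6 vars (64 assignments).
An assignment satisfies CNF iff every clause has >=1 true literal.
Check each row (bits = x1,x2,x3,x4,x5,x6; clause T/F shown):
  row 0 [000000]: clauses=TTTTT -> 1
  row 1 [000001]: clauses=TTTTT -> 1
  row 2 [000010]: clauses=TTFTT -> 0
  row 3 [000011]: clauses=TTFTT -> 0
  row 4 [000100]: clauses=TTTFT -> 0
  (every remaining row is evaluated the same way; all 64 results are listed next)
Full result column, 8 rows per line (x1,x2,x3 fixed per line; x4,x5,x6 runs 000..111 left to right):
  rows 0-7 [x1,x2,x3=000]: 11000000  (ones: 2)
  rows 8-15 [x1,x2,x3=001]: 11110000  (ones: 4)
  rows 16-23 [x1,x2,x3=010]: 11000000  (ones: 2)
  rows 24-31 [x1,x2,x3=011]: 11100000  (ones: 3)
  rows 32-39 [x1,x2,x3=100]: 00000000  (ones: 0)
  rows 40-47 [x1,x2,x3=101]: 00000000  (ones: 0)
  rows 48-55 [x1,x2,x3=110]: 00000000  (ones: 0)
  rows 56-63 [x1,x2,x3=111]: 00000000  (ones: 0)
Satisfying assignments = 2+4+2+3+0+0+0+0 = 11

11


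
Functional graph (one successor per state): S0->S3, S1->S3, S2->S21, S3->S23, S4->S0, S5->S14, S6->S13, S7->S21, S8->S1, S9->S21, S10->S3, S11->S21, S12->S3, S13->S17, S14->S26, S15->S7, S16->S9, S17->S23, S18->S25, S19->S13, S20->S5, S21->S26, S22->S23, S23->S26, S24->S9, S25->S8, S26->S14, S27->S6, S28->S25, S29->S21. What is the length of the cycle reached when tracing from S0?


Trace from S0 until a state repeats:
  S0 -> S3 -> S23 -> S26 -> S14 -> S26
S26 first seen at step 3, revisited at step 5.
Cycle length = 5 - 3 = 2

2


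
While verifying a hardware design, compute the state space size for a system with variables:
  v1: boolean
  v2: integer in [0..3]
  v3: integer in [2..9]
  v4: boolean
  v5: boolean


State space = product of domain sizes of all variables.
Domain sizes:
  v1 (boolean): 2
  v2 (integer in [0..3]): 4
  v3 (integer in [2..9]): 8
  v4 (boolean): 2
  v5 (boolean): 2
Product = 2 * 4 * 8 * 2 * 2 = 256

256


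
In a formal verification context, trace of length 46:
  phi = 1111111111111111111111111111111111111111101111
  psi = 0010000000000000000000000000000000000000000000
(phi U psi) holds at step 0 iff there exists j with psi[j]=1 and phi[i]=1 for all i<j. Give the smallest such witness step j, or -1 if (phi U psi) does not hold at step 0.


(phi U psi) at 0: need smallest j with psi[j]=1 and phi[i]=1 for all i in [0,j).
Scan from step 0:
  step 0: phi=1, psi=0 -> continue
  step 1: phi=1, psi=0 -> continue
  step 2: psi=1 and phi held for [0,2) -> witness found
Witness step = 2

2


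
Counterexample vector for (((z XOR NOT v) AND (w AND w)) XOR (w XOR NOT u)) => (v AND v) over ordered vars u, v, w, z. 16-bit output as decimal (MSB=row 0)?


F1 = (((z XOR NOT v) AND (w AND w)) XOR (w XOR NOT u))
F2 = (v AND v)
Counterexample to F1=>F2 is where F1=1 and F2=0.
Evaluate each row (bits = u,v,w,z, MSB first):
  row 0 [0000]: F1=1 F2=0 -> F1&~F2 -> 1
  row 1 [0001]: F1=1 F2=0 -> F1&~F2 -> 1
  row 2 [0010]: F1=1 F2=0 -> F1&~F2 -> 1
  row 3 [0011]: F1=0 F2=0 -> F1&~F2 -> 0
  row 4 [0100]: F1=1 F2=1 -> F1&~F2 -> 0
  row 5 [0101]: F1=1 F2=1 -> F1&~F2 -> 0
  row 6 [0110]: F1=0 F2=1 -> F1&~F2 -> 0
  row 7 [0111]: F1=1 F2=1 -> F1&~F2 -> 0
  row 8 [1000]: F1=0 F2=0 -> F1&~F2 -> 0
  row 9 [1001]: F1=0 F2=0 -> F1&~F2 -> 0
  row 10 [1010]: F1=0 F2=0 -> F1&~F2 -> 0
  row 11 [1011]: F1=1 F2=0 -> F1&~F2 -> 1
  row 12 [1100]: F1=0 F2=1 -> F1&~F2 -> 0
  row 13 [1101]: F1=0 F2=1 -> F1&~F2 -> 0
  row 14 [1110]: F1=1 F2=1 -> F1&~F2 -> 0
  row 15 [1111]: F1=0 F2=1 -> F1&~F2 -> 0
Full result column, 4 rows per line (u,v fixed per line; w,z runs 00..11 left to right):
  rows 0-3 [u,v=00]: 1110  = hex E
  rows 4-7 [u,v=01]: 0000  = hex 0
  rows 8-11 [u,v=10]: 0001  = hex 1
  rows 12-15 [u,v=11]: 0000  = hex 0
Counterexample vector (row 0 .. row 15) = 1110000000010000
Output column grouped in 4s = 1110 0000 0001 0000 = 0xE010
Convert to decimal digit by digit (value = value*16 + digit):
  E -> 14
  14*16 + 0 = 224
  224*16 + 1 = 3585
  3585*16 + 0 = 57360
Decimal = 57360

57360


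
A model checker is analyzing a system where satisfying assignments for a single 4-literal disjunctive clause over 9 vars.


Step 1: Total=2^9=512
Step 2: Unsat when all 4 false: 2^5=32
Step 3: Sat=512-32=480

480


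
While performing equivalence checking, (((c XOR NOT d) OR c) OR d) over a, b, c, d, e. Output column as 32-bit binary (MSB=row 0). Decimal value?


Formula: (((c XOR NOT d) OR c) OR d) over a, b, c, d, e (32 rows)
Evaluate each row (bits = a,b,c,d,e, MSB first):
  row 0 [00000]: (((0 XOR NOT 0) OR 0) OR 0) -> 1
  row 1 [00001]: (((0 XOR NOT 0) OR 0) OR 0) -> 1
  row 2 [00010]: (((0 XOR NOT 1) OR 0) OR 1) -> 1
  row 3 [00011]: (((0 XOR NOT 1) OR 0) OR 1) -> 1
  row 4 [00100]: (((1 XOR NOT 0) OR 1) OR 0) -> 1
  row 5 [00101]: (((1 XOR NOT 0) OR 1) OR 0) -> 1
  row 6 [00110]: (((1 XOR NOT 1) OR 1) OR 1) -> 1
  row 7 [00111]: (((1 XOR NOT 1) OR 1) OR 1) -> 1
  row 8 [01000]: (((0 XOR NOT 0) OR 0) OR 0) -> 1
  row 9 [01001]: (((0 XOR NOT 0) OR 0) OR 0) -> 1
  row 10 [01010]: (((0 XOR NOT 1) OR 0) OR 1) -> 1
  row 11 [01011]: (((0 XOR NOT 1) OR 0) OR 1) -> 1
  row 12 [01100]: (((1 XOR NOT 0) OR 1) OR 0) -> 1
  row 13 [01101]: (((1 XOR NOT 0) OR 1) OR 0) -> 1
  row 14 [01110]: (((1 XOR NOT 1) OR 1) OR 1) -> 1
  row 15 [01111]: (((1 XOR NOT 1) OR 1) OR 1) -> 1
  row 16 [10000]: (((0 XOR NOT 0) OR 0) OR 0) -> 1
  row 17 [10001]: (((0 XOR NOT 0) OR 0) OR 0) -> 1
  row 18 [10010]: (((0 XOR NOT 1) OR 0) OR 1) -> 1
  row 19 [10011]: (((0 XOR NOT 1) OR 0) OR 1) -> 1
  row 20 [10100]: (((1 XOR NOT 0) OR 1) OR 0) -> 1
  row 21 [10101]: (((1 XOR NOT 0) OR 1) OR 0) -> 1
  row 22 [10110]: (((1 XOR NOT 1) OR 1) OR 1) -> 1
  row 23 [10111]: (((1 XOR NOT 1) OR 1) OR 1) -> 1
  row 24 [11000]: (((0 XOR NOT 0) OR 0) OR 0) -> 1
  row 25 [11001]: (((0 XOR NOT 0) OR 0) OR 0) -> 1
  row 26 [11010]: (((0 XOR NOT 1) OR 0) OR 1) -> 1
  row 27 [11011]: (((0 XOR NOT 1) OR 0) OR 1) -> 1
  row 28 [11100]: (((1 XOR NOT 0) OR 1) OR 0) -> 1
  row 29 [11101]: (((1 XOR NOT 0) OR 1) OR 0) -> 1
  row 30 [11110]: (((1 XOR NOT 1) OR 1) OR 1) -> 1
  row 31 [11111]: (((1 XOR NOT 1) OR 1) OR 1) -> 1
Full result column, 4 rows per line (a,b,c fixed per line; d,e runs 00..11 left to right):
  rows 0-3 [a,b,c=000]: 1111  = hex F
  rows 4-7 [a,b,c=001]: 1111  = hex F
  rows 8-11 [a,b,c=010]: 1111  = hex F
  rows 12-15 [a,b,c=011]: 1111  = hex F
  rows 16-19 [a,b,c=100]: 1111  = hex F
  rows 20-23 [a,b,c=101]: 1111  = hex F
  rows 24-27 [a,b,c=110]: 1111  = hex F
  rows 28-31 [a,b,c=111]: 1111  = hex F
Output column (row 0 .. row 31) = 11111111111111111111111111111111
Output column grouped in 4s = 1111 1111 1111 1111 1111 1111 1111 1111 = 0xFFFFFFFF
Convert to decimal digit by digit (value = value*16 + digit):
  F -> 15
  15*16 + 15 (F) = 255
  255*16 + 15 (F) = 4095
  4095*16 + 15 (F) = 65535
  65535*16 + 15 (F) = 1048575
  1048575*16 + 15 (F) = 16777215
  16777215*16 + 15 (F) = 268435455
  268435455*16 + 15 (F) = 4294967295
Decimal = 4294967295

4294967295
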